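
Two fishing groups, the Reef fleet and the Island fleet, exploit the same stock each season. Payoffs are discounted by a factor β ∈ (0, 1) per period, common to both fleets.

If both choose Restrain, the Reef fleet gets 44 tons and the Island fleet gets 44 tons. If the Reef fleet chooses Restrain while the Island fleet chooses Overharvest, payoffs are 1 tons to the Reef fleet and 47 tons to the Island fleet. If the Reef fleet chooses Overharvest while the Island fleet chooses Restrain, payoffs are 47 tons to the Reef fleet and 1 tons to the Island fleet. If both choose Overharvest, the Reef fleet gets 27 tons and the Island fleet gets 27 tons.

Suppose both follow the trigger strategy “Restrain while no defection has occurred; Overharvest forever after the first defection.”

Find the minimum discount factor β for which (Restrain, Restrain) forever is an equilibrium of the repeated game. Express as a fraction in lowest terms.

3/20

Cooperation forever yields 44 each period: 44/(1−β).
Deviating yields 47 once, then 27 forever: 47 + 27β/(1−β).
No profitable deviation requires 44/(1−β) ≥ 47 + 27β/(1−β).
Multiplying by (1−β): 44 ≥ 47(1−β) + 27β = 47 − 20β.
So 20β ≥ 3, i.e. β ≥ 3/20.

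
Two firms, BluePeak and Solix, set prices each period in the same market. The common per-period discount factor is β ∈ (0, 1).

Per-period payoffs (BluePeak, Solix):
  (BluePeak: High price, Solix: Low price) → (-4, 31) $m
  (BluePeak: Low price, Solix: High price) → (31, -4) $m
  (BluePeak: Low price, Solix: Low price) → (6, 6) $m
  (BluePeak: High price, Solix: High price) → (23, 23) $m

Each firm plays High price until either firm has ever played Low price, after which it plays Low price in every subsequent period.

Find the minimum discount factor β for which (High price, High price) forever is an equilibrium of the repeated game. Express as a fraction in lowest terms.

8/25

Cooperation forever yields 23 each period: 23/(1−β).
Deviating yields 31 once, then 6 forever: 31 + 6β/(1−β).
No profitable deviation requires 23/(1−β) ≥ 31 + 6β/(1−β).
Multiplying by (1−β): 23 ≥ 31(1−β) + 6β = 31 − 25β.
So 25β ≥ 8, i.e. β ≥ 8/25.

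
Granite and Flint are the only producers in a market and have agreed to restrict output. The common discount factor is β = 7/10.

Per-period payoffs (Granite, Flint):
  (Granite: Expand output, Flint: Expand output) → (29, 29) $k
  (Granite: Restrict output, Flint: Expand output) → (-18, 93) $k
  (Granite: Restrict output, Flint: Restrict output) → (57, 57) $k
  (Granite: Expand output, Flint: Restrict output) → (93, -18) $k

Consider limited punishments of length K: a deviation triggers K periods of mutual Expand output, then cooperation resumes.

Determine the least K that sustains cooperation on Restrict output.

3

IC: β(1−β^K)/(1−β) ≥ (93−57)/(57−29) = 9/7.
With β = 7/10: need 1 − β^K ≥ 9/7·(1−7/10)/(7/10), i.e. β^K ≤ 0.4490.
Since (7/10)^2 = 0.4900 and (7/10)^3 = 0.3430, the smallest such K is 3.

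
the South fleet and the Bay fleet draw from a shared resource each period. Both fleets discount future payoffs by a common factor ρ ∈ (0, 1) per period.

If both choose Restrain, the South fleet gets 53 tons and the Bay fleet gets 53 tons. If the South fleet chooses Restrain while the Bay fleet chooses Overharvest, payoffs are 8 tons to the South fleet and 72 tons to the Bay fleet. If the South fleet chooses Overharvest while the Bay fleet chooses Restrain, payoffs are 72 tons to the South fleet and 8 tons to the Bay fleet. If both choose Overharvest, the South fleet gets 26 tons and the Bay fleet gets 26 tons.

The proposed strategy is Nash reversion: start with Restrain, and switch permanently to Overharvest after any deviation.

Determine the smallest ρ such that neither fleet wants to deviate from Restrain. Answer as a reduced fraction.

19/46

One-period gain from deviating is 72 − 53 = 19. The loss is 53 − 26 = 27 in every subsequent period, with present value 27·ρ/(1−ρ).
Deviation is unprofitable when 27·ρ/(1−ρ) ≥ 19, i.e. ρ/(1−ρ) ≥ 19/27.
Equivalently ρ ≥ 19/(19+27) = 19/46.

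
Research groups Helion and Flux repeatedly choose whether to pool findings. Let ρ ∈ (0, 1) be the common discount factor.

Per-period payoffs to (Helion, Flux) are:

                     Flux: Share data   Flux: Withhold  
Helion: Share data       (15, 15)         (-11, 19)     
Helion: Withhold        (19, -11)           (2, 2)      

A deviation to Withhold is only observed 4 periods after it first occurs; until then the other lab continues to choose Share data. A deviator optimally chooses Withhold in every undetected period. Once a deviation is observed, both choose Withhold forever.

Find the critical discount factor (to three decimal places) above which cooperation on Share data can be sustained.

0.696

A deviator earns 19 for 4 periods, then 2 forever; cooperating earns 15 forever. Multiplying the IC by (1−ρ):
15 ≥ 19(1−ρ^4) + 2ρ^4, so 17·ρ^4 ≥ 4 and ρ^4 ≥ 4/17.
ρ ≥ (4/17)^(1/4) ≈ 0.696.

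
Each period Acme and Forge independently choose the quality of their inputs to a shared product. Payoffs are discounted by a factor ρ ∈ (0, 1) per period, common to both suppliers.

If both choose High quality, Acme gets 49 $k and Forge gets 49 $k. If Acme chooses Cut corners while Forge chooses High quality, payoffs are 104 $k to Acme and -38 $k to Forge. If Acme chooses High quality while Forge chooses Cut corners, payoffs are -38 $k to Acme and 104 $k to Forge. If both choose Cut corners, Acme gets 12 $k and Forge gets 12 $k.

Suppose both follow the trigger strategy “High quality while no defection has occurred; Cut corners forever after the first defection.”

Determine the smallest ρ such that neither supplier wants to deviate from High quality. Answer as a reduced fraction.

Under grim trigger the critical discount factor is (T−C)/(T−P) with T = 104, C = 49, P = 12.
ρ* = (104−49)/(104−12) = 55/92.

55/92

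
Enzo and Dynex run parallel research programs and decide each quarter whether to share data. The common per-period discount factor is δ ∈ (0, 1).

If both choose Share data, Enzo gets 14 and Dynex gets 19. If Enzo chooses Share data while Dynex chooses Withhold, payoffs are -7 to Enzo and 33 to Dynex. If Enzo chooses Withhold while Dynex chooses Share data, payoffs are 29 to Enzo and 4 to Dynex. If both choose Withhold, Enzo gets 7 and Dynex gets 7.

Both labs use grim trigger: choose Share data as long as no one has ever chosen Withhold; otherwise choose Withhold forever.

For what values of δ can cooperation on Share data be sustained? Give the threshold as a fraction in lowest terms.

15/22

Enzo: cooperation gives 14 each period; deviation gives 29 once then 7 forever.
  14/(1−δ) ≥ 29 + 7δ/(1−δ) ⇒ δ ≥ 15/22.
Dynex: cooperation gives 19 each period; deviation gives 33 once then 7 forever.
  δ ≥ 14/26 = 7/13.
Both must hold, so the binding constraint is Enzo's: δ ≥ 15/22.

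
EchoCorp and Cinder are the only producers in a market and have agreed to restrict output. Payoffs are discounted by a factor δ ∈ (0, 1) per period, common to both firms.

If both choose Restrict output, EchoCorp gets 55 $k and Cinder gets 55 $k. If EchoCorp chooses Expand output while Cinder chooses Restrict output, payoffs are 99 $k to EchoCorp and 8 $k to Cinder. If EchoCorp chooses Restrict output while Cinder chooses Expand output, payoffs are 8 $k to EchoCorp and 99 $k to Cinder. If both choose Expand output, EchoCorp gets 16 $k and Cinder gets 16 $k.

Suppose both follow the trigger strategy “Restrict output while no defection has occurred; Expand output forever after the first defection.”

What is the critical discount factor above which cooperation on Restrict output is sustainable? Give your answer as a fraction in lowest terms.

44/83

One-period gain from deviating is 99 − 55 = 44. The loss is 55 − 16 = 39 in every subsequent period, with present value 39·δ/(1−δ).
Deviation is unprofitable when 39·δ/(1−δ) ≥ 44, i.e. δ/(1−δ) ≥ 44/39.
Equivalently δ ≥ 44/(44+39) = 44/83.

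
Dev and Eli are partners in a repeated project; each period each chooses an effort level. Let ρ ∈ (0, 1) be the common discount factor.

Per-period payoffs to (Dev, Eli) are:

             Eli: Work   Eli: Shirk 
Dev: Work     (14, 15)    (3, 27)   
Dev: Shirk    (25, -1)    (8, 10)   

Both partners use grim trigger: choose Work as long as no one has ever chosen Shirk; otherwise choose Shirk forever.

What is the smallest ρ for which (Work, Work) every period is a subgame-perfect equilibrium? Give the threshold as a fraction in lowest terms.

12/17

Dev's threshold: (25−14)/(25−8) = 11/17.
Eli's threshold: (27−15)/(27−10) = 12/17.
11/17 < 12/17, so Eli binds and ρ* = 12/17.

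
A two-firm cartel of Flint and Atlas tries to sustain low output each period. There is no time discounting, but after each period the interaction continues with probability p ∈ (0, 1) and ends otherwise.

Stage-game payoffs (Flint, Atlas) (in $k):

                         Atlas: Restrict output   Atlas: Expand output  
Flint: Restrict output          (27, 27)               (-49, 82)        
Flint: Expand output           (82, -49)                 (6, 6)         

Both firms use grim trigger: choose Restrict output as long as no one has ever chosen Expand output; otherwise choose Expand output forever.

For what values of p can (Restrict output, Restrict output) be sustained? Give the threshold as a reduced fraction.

55/76

With no time discounting, the continuation probability p plays the role of the discount factor.
Grim-trigger IC: 27/(1−p) ≥ 82 + 6p/(1−p) ⇒ p ≥ (82−27)/(82−6) = 55/76.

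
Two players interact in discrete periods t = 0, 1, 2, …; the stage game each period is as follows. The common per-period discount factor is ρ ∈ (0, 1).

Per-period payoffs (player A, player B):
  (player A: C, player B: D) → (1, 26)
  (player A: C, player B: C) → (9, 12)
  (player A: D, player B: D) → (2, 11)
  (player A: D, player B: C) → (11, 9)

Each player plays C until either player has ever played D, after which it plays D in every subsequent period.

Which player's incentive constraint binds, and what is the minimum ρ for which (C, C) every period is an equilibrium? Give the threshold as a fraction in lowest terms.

player A: cooperation gives 9 each period; deviation gives 11 once then 2 forever.
  9/(1−ρ) ≥ 11 + 2ρ/(1−ρ) ⇒ ρ ≥ 2/9.
player B: cooperation gives 12 each period; deviation gives 26 once then 11 forever.
  ρ ≥ 14/15.
Both must hold, so the binding constraint is player B's: ρ ≥ 14/15.

player B; ρ ≥ 14/15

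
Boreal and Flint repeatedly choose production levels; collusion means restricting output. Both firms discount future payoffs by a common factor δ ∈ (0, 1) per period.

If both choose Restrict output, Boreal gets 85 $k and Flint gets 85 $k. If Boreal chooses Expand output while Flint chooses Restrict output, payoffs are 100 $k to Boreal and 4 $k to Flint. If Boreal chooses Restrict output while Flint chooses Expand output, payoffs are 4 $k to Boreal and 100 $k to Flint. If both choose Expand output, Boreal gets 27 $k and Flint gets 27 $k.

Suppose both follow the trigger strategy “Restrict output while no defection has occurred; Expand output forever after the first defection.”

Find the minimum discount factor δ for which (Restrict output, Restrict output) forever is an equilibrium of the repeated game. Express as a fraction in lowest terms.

15/73

One-period gain from deviating is 100 − 85 = 15. The loss is 85 − 27 = 58 in every subsequent period, with present value 58·δ/(1−δ).
Deviation is unprofitable when 58·δ/(1−δ) ≥ 15, i.e. δ/(1−δ) ≥ 15/58.
Equivalently δ ≥ 15/(15+58) = 15/73.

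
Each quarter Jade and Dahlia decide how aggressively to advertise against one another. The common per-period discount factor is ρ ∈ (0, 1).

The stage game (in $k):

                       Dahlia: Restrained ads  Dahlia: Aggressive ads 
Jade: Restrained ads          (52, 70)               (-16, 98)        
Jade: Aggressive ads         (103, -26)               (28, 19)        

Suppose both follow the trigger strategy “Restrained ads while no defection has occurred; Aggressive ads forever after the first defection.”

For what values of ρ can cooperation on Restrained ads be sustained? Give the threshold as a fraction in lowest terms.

Jade: cooperation gives 52 each period; deviation gives 103 once then 28 forever.
  52/(1−ρ) ≥ 103 + 28ρ/(1−ρ) ⇒ ρ ≥ 51/75 = 17/25.
Dahlia: cooperation gives 70 each period; deviation gives 98 once then 19 forever.
  ρ ≥ 28/79.
Both must hold, so the binding constraint is Jade's: ρ ≥ 17/25.

17/25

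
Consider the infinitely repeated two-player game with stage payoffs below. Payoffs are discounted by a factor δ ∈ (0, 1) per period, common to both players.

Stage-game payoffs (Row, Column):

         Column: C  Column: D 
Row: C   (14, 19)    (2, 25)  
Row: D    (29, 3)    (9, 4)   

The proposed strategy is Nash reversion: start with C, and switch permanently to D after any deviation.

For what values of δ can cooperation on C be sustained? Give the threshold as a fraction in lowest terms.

3/4

Row: cooperation gives 14 each period; deviation gives 29 once then 9 forever.
  14/(1−δ) ≥ 29 + 9δ/(1−δ) ⇒ δ ≥ 15/20 = 3/4.
Column: cooperation gives 19 each period; deviation gives 25 once then 4 forever.
  δ ≥ 6/21 = 2/7.
Both must hold, so the binding constraint is Row's: δ ≥ 3/4.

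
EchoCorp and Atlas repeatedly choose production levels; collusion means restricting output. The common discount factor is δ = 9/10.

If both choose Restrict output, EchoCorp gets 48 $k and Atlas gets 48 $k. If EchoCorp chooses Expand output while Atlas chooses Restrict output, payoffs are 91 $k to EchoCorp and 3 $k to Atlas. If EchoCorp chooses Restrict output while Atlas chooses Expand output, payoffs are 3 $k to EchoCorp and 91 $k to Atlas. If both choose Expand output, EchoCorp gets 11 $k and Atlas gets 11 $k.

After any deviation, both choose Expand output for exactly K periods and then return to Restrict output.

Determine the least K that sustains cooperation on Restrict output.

2

IC: δ(1−δ^K)/(1−δ) ≥ (91−48)/(48−11) = 43/37.
With δ = 9/10: need 1 − δ^K ≥ 43/37·(1−9/10)/(9/10), i.e. δ^K ≤ 0.8709.
Since (9/10)^1 = 0.9000 and (9/10)^2 = 0.8100, the smallest such K is 2.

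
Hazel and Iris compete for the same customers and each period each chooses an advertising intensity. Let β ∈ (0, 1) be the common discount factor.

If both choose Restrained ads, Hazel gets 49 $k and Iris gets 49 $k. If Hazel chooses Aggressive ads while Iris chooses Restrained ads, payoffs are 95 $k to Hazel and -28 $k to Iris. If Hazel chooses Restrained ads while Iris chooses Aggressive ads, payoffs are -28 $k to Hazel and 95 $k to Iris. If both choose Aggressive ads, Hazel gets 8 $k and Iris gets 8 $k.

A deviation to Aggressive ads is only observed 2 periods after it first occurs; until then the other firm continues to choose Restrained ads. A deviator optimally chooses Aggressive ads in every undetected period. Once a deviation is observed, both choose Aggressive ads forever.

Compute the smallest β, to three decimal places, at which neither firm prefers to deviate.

Deviating for the 2 undetected periods gains 95−49 = 46 per period over cooperation, then loses 49−8 = 41 per period forever once punishment starts.
Gain: 46(1 + β + … + β^1); loss: 41·β^2/(1−β).
No profitable deviation ⇔ 46(1−β^2) ≤ 41·β^2, i.e. β^2 ≥ 46/(46+41) = 46/87.
Hence β ≥ (46/87)^(1/2) ≈ 0.727.

0.727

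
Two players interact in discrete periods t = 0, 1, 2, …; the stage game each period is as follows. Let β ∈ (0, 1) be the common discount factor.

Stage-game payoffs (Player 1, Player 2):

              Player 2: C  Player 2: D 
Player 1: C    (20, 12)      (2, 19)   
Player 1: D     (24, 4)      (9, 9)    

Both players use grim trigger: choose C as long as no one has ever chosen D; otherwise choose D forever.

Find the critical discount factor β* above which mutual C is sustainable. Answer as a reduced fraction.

Player 1's threshold: (24−20)/(24−9) = 4/15.
Player 2's threshold: (19−12)/(19−9) = 7/10.
4/15 < 7/10, so Player 2 binds and β* = 7/10.

7/10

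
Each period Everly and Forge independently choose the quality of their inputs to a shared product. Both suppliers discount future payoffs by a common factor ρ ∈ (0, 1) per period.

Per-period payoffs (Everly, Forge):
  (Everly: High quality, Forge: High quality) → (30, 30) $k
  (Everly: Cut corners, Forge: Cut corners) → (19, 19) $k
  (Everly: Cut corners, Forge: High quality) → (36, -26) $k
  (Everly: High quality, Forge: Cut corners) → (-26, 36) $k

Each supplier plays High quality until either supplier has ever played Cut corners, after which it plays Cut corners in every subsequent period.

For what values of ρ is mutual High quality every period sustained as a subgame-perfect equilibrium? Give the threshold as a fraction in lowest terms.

6/17

One-period gain from deviating is 36 − 30 = 6. The loss is 30 − 19 = 11 in every subsequent period, with present value 11·ρ/(1−ρ).
Deviation is unprofitable when 11·ρ/(1−ρ) ≥ 6, i.e. ρ/(1−ρ) ≥ 6/11.
Equivalently ρ ≥ 6/(6+11) = 6/17.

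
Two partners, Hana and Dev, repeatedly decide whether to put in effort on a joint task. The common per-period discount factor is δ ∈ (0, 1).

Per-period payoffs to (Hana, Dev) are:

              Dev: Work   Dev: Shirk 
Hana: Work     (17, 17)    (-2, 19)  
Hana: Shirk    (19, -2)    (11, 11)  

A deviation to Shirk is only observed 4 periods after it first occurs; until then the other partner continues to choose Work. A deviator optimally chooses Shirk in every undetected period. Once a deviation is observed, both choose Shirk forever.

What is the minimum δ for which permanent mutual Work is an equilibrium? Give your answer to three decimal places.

0.707

A deviator earns 19 for 4 periods, then 11 forever; cooperating earns 17 forever. Multiplying the IC by (1−δ):
17 ≥ 19(1−δ^4) + 11δ^4, so 8·δ^4 ≥ 2 and δ^4 ≥ 1/4.
δ ≥ (1/4)^(1/4) ≈ 0.707.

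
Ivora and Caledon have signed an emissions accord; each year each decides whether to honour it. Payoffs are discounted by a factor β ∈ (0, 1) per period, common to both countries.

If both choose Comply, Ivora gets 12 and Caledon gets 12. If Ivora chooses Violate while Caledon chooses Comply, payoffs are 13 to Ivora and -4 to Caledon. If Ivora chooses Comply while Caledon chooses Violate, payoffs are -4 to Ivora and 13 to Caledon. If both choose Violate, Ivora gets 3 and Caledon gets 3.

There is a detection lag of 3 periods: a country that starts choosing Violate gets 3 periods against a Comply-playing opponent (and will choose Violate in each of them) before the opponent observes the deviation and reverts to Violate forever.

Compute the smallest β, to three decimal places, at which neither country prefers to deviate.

A deviator earns 13 for 3 periods, then 3 forever; cooperating earns 12 forever. Multiplying the IC by (1−β):
12 ≥ 13(1−β^3) + 3β^3, so 10·β^3 ≥ 1 and β^3 ≥ 1/10.
β ≥ (1/10)^(1/3) ≈ 0.464.

0.464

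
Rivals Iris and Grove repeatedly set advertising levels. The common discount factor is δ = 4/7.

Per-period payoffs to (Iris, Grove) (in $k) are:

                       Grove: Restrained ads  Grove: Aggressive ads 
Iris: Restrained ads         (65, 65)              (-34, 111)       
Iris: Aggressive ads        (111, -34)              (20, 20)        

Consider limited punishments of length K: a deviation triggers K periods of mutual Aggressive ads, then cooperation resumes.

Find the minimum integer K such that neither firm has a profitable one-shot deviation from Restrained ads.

3

Need Σ_{k=1}^{K} δ^k ≥ (111−65)/(65−20) = 1.0222 at δ = 4/7.
At K = 2 the sum is 0.8980 < 1.0222; at K = 3 it is 1.0845 ≥ 1.0222.
So the minimum punishment length is K = 3.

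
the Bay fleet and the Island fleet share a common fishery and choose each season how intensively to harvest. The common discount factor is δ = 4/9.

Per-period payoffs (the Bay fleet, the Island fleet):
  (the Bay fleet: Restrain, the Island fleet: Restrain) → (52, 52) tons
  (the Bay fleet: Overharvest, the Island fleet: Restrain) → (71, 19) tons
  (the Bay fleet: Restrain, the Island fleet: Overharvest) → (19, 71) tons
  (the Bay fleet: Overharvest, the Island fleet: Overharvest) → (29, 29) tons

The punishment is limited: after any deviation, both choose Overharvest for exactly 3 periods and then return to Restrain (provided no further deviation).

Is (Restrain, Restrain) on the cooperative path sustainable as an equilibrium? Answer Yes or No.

Comparing payoff streams over the 4 periods until play realigns: cooperate → 52(1+δ+…+δ^3); deviate → 71 + 29(δ+…+δ^3).
Cooperation is sustained iff (52−29)(δ+…+δ^3) ≥ 71−52.
δ+…+δ^3 = 4/9·(1−(4/9)^3)/(1−4/9) = 0.7298, and (71−52)/(52−29) = 0.8261.
0.7298 < 0.8261, so cooperation is not sustainable.

No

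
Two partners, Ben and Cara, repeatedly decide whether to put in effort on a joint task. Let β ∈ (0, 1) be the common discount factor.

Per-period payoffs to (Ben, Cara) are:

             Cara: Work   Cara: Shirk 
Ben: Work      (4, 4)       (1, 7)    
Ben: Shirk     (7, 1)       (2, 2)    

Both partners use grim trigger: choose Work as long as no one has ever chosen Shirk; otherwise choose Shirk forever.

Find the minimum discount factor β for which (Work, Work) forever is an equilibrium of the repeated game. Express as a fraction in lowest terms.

One-period gain from deviating is 7 − 4 = 3. The loss is 4 − 2 = 2 in every subsequent period, with present value 2·β/(1−β).
Deviation is unprofitable when 2·β/(1−β) ≥ 3, i.e. β/(1−β) ≥ 3/2.
Equivalently β ≥ 3/(3+2) = 3/5.

3/5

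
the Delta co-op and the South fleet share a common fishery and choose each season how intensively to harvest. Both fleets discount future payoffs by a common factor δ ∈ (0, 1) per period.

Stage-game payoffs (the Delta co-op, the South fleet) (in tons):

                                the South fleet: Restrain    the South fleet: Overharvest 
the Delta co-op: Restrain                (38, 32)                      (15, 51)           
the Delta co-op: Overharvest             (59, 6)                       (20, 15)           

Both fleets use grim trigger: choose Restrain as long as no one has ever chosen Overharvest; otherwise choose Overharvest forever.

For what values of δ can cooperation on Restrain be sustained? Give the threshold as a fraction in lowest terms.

the Delta co-op's threshold: (59−38)/(59−20) = 7/13.
the South fleet's threshold: (51−32)/(51−15) = 19/36.
7/13 > 19/36, so the Delta co-op binds and δ* = 7/13.

7/13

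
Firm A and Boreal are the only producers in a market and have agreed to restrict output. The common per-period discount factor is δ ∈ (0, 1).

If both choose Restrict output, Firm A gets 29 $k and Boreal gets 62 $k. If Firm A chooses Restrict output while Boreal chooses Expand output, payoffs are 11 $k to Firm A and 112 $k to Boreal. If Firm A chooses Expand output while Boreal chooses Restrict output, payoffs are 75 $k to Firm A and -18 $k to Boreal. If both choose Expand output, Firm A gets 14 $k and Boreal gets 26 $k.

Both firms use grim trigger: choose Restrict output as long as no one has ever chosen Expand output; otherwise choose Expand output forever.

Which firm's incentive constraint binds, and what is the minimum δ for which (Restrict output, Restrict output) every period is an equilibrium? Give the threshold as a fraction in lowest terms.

Firm A's threshold: (75−29)/(75−14) = 46/61.
Boreal's threshold: (112−62)/(112−26) = 25/43.
46/61 > 25/43, so Firm A binds and δ* = 46/61.

Firm A; δ ≥ 46/61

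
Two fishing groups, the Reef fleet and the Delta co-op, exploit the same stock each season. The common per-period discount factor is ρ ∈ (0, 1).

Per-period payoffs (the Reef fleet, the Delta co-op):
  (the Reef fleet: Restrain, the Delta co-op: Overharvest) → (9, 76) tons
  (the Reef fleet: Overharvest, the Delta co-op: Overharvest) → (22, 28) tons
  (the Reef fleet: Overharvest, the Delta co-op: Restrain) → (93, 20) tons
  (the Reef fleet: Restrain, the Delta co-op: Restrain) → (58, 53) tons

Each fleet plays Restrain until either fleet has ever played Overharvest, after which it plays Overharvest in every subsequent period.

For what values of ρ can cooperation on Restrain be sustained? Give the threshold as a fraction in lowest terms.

For the Reef fleet: deviation gain 93−58 = 35, per-period punishment loss 58−22 = 36. IC gives ρ ≥ 35/71.
For the Delta co-op: gain 23, loss 25 per period, so ρ ≥ 23/48.
The tighter constraint is the Reef fleet's, so cooperation needs ρ ≥ 35/71.

35/71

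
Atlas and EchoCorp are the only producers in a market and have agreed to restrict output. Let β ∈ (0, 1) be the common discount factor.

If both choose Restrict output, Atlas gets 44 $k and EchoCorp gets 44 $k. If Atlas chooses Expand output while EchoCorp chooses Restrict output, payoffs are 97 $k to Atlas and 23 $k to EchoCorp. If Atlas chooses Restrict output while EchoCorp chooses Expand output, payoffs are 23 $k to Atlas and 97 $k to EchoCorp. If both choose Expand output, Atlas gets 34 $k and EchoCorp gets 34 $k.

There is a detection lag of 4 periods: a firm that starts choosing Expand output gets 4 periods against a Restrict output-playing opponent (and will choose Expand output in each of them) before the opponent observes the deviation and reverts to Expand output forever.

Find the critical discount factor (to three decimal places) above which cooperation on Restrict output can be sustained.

0.958

Deviating for the 4 undetected periods gains 97−44 = 53 per period over cooperation, then loses 44−34 = 10 per period forever once punishment starts.
Gain: 53(1 + β + … + β^3); loss: 10·β^4/(1−β).
No profitable deviation ⇔ 53(1−β^4) ≤ 10·β^4, i.e. β^4 ≥ 53/(53+10) = 53/63.
Hence β ≥ (53/63)^(1/4) ≈ 0.958.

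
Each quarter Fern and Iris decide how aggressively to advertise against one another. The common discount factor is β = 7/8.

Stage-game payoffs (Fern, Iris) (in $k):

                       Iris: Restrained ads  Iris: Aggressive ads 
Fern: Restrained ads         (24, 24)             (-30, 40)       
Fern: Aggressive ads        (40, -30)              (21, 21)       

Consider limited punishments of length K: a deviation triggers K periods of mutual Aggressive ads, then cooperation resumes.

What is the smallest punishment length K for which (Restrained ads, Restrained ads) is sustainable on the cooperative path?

Need Σ_{k=1}^{K} β^k ≥ (40−24)/(24−21) = 5.3333 at β = 7/8.
At K = 10 the sum is 5.1585 < 5.3333; at K = 11 it is 5.3887 ≥ 5.3333.
So the minimum punishment length is K = 11.

11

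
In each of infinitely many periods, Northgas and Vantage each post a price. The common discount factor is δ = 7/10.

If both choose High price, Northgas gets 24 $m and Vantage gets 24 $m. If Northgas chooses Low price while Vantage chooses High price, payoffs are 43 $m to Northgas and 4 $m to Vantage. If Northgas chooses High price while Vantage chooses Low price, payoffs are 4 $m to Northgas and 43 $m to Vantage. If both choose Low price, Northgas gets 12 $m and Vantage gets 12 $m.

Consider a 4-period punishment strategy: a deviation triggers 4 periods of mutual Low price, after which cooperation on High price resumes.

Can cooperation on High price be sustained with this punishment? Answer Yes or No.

Yes

IC: δ+…+δ^4 ≥ (43−24)/(24−12) = 19/12.
At δ = 7/10: partial sum = 1.7731 ≥ 1.5833. Cooperation sustainable.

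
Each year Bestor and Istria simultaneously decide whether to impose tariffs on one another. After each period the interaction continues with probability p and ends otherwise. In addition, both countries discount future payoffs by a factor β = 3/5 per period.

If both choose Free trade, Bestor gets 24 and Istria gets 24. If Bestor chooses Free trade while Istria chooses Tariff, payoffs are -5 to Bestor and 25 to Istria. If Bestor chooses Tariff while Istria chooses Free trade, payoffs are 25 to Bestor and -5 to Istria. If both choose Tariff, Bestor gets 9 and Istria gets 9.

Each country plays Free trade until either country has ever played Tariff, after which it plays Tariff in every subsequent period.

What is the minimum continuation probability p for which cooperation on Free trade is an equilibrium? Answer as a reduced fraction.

Expected continuation weight on next period's payoff is β·p = 3/5·p, which plays the role of the discount factor.
Cooperation requires 3/5·p ≥ (25−24)/(25−9) = 1/16, hence p ≥ 5/48.

5/48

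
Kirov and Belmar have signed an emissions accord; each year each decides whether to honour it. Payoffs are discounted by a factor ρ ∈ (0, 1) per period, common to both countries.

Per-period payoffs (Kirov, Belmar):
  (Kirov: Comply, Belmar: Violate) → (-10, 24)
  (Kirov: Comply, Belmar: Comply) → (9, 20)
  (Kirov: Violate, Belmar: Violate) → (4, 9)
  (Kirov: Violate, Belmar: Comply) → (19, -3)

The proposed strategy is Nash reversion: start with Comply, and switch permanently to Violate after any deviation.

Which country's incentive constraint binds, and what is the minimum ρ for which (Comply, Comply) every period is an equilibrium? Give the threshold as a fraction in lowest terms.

Kirov; ρ ≥ 2/3

Kirov's threshold: (19−9)/(19−4) = 2/3.
Belmar's threshold: (24−20)/(24−9) = 4/15.
2/3 > 4/15, so Kirov binds and ρ* = 2/3.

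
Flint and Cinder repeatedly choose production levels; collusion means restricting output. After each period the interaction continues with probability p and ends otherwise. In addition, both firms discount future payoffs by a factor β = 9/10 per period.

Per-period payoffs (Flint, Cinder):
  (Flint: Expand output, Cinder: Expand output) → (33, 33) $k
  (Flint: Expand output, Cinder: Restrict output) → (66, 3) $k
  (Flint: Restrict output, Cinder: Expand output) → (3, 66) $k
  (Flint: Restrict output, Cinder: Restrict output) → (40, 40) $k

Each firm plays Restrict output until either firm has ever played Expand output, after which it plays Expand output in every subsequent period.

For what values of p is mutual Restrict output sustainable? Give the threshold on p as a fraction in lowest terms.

260/297

With continuation probability p and discount β, the effective per-period discount factor is βp.
Grim-trigger IC: βp ≥ (66−40)/(66−33) = 26/33.
So p ≥ (26/33)/(9/10) = 260/297.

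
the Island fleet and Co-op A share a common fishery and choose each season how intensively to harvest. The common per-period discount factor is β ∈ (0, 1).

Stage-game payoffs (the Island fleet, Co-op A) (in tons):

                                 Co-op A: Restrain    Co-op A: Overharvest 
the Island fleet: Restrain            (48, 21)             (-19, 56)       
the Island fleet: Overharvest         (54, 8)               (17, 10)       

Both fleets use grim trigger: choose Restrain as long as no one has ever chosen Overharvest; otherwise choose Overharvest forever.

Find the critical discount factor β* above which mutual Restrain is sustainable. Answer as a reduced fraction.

35/46

the Island fleet: cooperation gives 48 each period; deviation gives 54 once then 17 forever.
  48/(1−β) ≥ 54 + 17β/(1−β) ⇒ β ≥ 6/37.
Co-op A: cooperation gives 21 each period; deviation gives 56 once then 10 forever.
  β ≥ 35/46.
Both must hold, so the binding constraint is Co-op A's: β ≥ 35/46.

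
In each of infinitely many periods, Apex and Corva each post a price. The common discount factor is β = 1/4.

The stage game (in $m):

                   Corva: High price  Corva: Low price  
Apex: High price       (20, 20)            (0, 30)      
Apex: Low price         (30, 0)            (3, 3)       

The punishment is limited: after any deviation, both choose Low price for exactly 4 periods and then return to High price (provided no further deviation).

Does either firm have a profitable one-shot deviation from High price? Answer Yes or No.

Yes

A one-shot deviation gives 30 now, then 3 for 4 periods, then back to 20.
Gain from deviating: (30−20) today; loss: (20−3) in each of the next 4 periods.
No-deviation condition: (20−3)(β+…+β^4) ≥ 30−20, i.e. β+…+β^4 ≥ 10/17.
At β = 1/4: β+…+β^4 = 0.3320 < 0.5882.
So cooperation is not sustainable.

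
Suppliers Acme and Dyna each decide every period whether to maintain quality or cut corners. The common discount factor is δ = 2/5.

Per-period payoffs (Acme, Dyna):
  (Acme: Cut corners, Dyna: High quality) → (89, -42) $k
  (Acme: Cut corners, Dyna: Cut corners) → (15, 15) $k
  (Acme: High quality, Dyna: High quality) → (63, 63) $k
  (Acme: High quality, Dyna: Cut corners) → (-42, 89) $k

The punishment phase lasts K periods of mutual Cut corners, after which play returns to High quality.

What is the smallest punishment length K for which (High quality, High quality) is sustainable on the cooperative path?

Need Σ_{k=1}^{K} δ^k ≥ (89−63)/(63−15) = 0.5417 at δ = 2/5.
At K = 1 the sum is 0.4000 < 0.5417; at K = 2 it is 0.5600 ≥ 0.5417.
So the minimum punishment length is K = 2.

2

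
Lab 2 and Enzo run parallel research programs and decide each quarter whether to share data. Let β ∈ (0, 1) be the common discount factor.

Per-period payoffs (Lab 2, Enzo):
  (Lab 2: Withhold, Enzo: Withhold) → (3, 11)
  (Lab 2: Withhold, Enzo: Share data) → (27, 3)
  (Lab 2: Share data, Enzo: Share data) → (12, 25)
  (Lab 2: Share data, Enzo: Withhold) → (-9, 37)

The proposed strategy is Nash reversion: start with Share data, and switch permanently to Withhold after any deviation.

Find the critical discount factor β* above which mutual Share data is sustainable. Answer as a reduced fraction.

5/8

Lab 2: cooperation gives 12 each period; deviation gives 27 once then 3 forever.
  12/(1−β) ≥ 27 + 3β/(1−β) ⇒ β ≥ 15/24 = 5/8.
Enzo: cooperation gives 25 each period; deviation gives 37 once then 11 forever.
  β ≥ 12/26 = 6/13.
Both must hold, so the binding constraint is Lab 2's: β ≥ 5/8.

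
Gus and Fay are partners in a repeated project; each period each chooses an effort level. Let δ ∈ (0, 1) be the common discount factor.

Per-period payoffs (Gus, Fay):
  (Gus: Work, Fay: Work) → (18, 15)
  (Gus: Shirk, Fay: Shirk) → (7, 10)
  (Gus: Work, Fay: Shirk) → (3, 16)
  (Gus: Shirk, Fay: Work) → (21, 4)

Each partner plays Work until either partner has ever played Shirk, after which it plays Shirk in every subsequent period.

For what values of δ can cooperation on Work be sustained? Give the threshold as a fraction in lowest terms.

3/14

For Gus: deviation gain 21−18 = 3, per-period punishment loss 18−7 = 11. IC gives δ ≥ 3/14.
For Fay: gain 1, loss 5 per period, so δ ≥ 1/6.
The tighter constraint is Gus's, so cooperation needs δ ≥ 3/14.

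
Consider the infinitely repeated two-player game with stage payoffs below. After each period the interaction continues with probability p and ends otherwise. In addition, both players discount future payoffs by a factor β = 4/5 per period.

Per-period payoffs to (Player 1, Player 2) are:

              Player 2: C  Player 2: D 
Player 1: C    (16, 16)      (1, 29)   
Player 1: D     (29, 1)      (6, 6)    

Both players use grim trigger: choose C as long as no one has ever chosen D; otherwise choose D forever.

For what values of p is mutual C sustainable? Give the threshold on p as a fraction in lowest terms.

65/92

Expected continuation weight on next period's payoff is β·p = 4/5·p, which plays the role of the discount factor.
Cooperation requires 4/5·p ≥ (29−16)/(29−6) = 13/23, hence p ≥ 65/92.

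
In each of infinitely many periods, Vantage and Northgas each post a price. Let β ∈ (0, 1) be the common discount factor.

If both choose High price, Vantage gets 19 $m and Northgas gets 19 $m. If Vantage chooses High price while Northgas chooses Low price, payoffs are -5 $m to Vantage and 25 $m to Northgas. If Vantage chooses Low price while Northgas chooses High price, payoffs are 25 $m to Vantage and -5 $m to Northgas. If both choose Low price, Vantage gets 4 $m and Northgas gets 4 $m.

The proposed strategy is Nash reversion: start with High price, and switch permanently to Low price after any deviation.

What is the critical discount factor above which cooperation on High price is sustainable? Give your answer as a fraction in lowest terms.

2/7

Under grim trigger the critical discount factor is (T−C)/(T−P) with T = 25, C = 19, P = 4.
β* = (25−19)/(25−4) = 6/21 = 2/7.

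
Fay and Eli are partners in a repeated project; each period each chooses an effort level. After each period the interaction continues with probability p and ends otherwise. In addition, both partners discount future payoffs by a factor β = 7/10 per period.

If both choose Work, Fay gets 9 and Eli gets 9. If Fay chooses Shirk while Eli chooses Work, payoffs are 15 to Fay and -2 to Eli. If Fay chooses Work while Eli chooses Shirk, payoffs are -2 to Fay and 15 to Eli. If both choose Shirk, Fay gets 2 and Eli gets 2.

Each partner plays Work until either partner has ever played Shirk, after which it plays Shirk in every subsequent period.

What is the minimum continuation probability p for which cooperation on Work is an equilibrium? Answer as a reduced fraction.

60/91

Expected continuation weight on next period's payoff is β·p = 7/10·p, which plays the role of the discount factor.
Cooperation requires 7/10·p ≥ (15−9)/(15−2) = 6/13, hence p ≥ 60/91.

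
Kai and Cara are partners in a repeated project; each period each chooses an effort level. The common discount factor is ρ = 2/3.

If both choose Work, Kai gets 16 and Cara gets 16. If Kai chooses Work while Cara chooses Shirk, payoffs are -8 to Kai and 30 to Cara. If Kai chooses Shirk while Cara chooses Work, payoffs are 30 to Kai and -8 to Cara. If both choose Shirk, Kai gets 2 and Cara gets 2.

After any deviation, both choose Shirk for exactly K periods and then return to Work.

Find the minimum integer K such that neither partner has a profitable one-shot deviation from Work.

Need Σ_{k=1}^{K} ρ^k ≥ (30−16)/(16−2) = 1.0000 at ρ = 2/3.
At K = 1 the sum is 0.6667 < 1.0000; at K = 2 it is 1.1111 ≥ 1.0000.
So the minimum punishment length is K = 2.

2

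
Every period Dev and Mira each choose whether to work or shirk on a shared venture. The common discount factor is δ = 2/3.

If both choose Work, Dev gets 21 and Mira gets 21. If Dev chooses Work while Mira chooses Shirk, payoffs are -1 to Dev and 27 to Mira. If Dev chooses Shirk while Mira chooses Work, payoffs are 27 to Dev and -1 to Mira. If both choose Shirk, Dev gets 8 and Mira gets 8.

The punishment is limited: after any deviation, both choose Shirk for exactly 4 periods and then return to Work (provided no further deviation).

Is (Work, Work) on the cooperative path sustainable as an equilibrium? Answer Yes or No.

IC: δ+…+δ^4 ≥ (27−21)/(21−8) = 6/13.
At δ = 2/3: partial sum = 1.6049 ≥ 0.4615. Cooperation sustainable.

Yes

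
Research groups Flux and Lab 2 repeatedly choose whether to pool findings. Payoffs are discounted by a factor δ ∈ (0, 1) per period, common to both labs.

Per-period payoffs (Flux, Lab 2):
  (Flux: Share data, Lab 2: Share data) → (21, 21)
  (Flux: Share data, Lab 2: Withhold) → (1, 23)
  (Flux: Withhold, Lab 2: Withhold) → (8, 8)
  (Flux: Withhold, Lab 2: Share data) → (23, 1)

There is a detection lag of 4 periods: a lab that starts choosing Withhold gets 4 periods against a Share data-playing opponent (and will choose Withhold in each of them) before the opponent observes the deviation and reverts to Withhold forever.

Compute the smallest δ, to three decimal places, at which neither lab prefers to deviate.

Deviating for the 4 undetected periods gains 23−21 = 2 per period over cooperation, then loses 21−8 = 13 per period forever once punishment starts.
Gain: 2(1 + δ + … + δ^3); loss: 13·δ^4/(1−δ).
No profitable deviation ⇔ 2(1−δ^4) ≤ 13·δ^4, i.e. δ^4 ≥ 2/(2+13) = 2/15.
Hence δ ≥ (2/15)^(1/4) ≈ 0.604.

0.604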